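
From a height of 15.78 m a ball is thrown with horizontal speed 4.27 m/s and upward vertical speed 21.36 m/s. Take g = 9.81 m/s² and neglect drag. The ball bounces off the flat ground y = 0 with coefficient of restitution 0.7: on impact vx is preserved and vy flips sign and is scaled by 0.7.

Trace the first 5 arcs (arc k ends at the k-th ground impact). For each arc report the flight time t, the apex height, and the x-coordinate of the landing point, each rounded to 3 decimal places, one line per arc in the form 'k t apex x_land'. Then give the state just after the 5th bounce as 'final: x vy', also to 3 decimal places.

Arc 1: start y=15.780, vy=21.360 → t=4.998, apex=39.034, x_land=21.343, impact vy=-27.674
  bounce: vy ← 0.7·27.674 = 19.372
Arc 2: start y=0.000, vy=19.372 → t=3.949, apex=19.127, x_land=38.207, impact vy=-19.372
  bounce: vy ← 0.7·19.372 = 13.560
Arc 3: start y=0.000, vy=13.560 → t=2.765, apex=9.372, x_land=50.012, impact vy=-13.560
  bounce: vy ← 0.7·13.560 = 9.492
Arc 4: start y=0.000, vy=9.492 → t=1.935, apex=4.592, x_land=58.275, impact vy=-9.492
  bounce: vy ← 0.7·9.492 = 6.645
Arc 5: start y=0.000, vy=6.645 → t=1.355, apex=2.250, x_land=64.059, impact vy=-6.645
  bounce: vy ← 0.7·6.645 = 4.651

1 4.998 39.034 21.343
2 3.949 19.127 38.207
3 2.765 9.372 50.012
4 1.935 4.592 58.275
5 1.355 2.250 64.059
final: 64.059 4.651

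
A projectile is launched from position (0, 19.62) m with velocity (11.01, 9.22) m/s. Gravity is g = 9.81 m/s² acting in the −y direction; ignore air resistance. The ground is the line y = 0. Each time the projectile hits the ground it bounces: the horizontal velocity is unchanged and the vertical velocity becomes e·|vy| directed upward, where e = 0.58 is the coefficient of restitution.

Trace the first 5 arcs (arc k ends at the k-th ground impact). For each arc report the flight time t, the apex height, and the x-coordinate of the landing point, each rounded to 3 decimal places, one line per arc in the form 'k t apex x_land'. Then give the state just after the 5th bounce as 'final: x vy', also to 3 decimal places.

Arc 1: start y=19.620, vy=9.220 → t=3.150, apex=23.953, x_land=34.678, impact vy=-21.678
  bounce: vy ← 0.58·21.678 = 12.573
Arc 2: start y=0.000, vy=12.573 → t=2.563, apex=8.058, x_land=62.901, impact vy=-12.573
  bounce: vy ← 0.58·12.573 = 7.293
Arc 3: start y=0.000, vy=7.293 → t=1.487, apex=2.711, x_land=79.270, impact vy=-7.293
  bounce: vy ← 0.58·7.293 = 4.230
Arc 4: start y=0.000, vy=4.230 → t=0.862, apex=0.912, x_land=88.765, impact vy=-4.230
  bounce: vy ← 0.58·4.230 = 2.453
Arc 5: start y=0.000, vy=2.453 → t=0.500, apex=0.307, x_land=94.271, impact vy=-2.453
  bounce: vy ← 0.58·2.453 = 1.423

1 3.150 23.953 34.678
2 2.563 8.058 62.901
3 1.487 2.711 79.270
4 0.862 0.912 88.765
5 0.500 0.307 94.271
final: 94.271 1.423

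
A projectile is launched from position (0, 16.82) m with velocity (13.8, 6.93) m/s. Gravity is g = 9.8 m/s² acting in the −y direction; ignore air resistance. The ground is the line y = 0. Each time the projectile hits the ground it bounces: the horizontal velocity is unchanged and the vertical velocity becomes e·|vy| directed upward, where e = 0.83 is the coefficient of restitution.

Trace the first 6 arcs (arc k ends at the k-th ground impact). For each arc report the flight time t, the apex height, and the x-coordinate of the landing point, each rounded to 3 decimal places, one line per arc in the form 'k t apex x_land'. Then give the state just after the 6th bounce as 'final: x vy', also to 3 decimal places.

1 2.690 19.270 37.125
2 3.292 13.275 82.554
3 2.732 9.145 120.260
4 2.268 6.300 151.556
5 1.882 4.340 177.532
6 1.562 2.990 199.092
final: 199.092 6.354

Arc 1: start y=16.820, vy=6.930 → t=2.690, apex=19.270, x_land=37.125, impact vy=-19.434
  bounce: vy ← 0.83·19.434 = 16.131
Arc 2: start y=0.000, vy=16.131 → t=3.292, apex=13.275, x_land=82.554, impact vy=-16.131
  bounce: vy ← 0.83·16.131 = 13.388
Arc 3: start y=0.000, vy=13.388 → t=2.732, apex=9.145, x_land=120.260, impact vy=-13.388
  bounce: vy ← 0.83·13.388 = 11.112
Arc 4: start y=0.000, vy=11.112 → t=2.268, apex=6.300, x_land=151.556, impact vy=-11.112
  bounce: vy ← 0.83·11.112 = 9.223
Arc 5: start y=0.000, vy=9.223 → t=1.882, apex=4.340, x_land=177.532, impact vy=-9.223
  bounce: vy ← 0.83·9.223 = 7.655
Arc 6: start y=0.000, vy=7.655 → t=1.562, apex=2.990, x_land=199.092, impact vy=-7.655
  bounce: vy ← 0.83·7.655 = 6.354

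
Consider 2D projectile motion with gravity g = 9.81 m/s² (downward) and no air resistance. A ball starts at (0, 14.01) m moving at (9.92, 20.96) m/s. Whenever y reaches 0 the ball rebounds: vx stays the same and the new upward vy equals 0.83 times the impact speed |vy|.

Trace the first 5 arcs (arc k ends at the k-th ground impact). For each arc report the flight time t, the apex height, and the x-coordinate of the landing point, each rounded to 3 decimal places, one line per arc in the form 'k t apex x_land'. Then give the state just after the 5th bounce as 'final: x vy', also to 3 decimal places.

Arc 1: start y=14.010, vy=20.960 → t=4.861, apex=36.402, x_land=48.219, impact vy=-26.724
  bounce: vy ← 0.83·26.724 = 22.181
Arc 2: start y=0.000, vy=22.181 → t=4.522, apex=25.077, x_land=93.079, impact vy=-22.181
  bounce: vy ← 0.83·22.181 = 18.410
Arc 3: start y=0.000, vy=18.410 → t=3.753, apex=17.276, x_land=130.313, impact vy=-18.410
  bounce: vy ← 0.83·18.410 = 15.281
Arc 4: start y=0.000, vy=15.281 → t=3.115, apex=11.901, x_land=161.217, impact vy=-15.281
  bounce: vy ← 0.83·15.281 = 12.683
Arc 5: start y=0.000, vy=12.683 → t=2.586, apex=8.199, x_land=186.868, impact vy=-12.683
  bounce: vy ← 0.83·12.683 = 10.527

1 4.861 36.402 48.219
2 4.522 25.077 93.079
3 3.753 17.276 130.313
4 3.115 11.901 161.217
5 2.586 8.199 186.868
final: 186.868 10.527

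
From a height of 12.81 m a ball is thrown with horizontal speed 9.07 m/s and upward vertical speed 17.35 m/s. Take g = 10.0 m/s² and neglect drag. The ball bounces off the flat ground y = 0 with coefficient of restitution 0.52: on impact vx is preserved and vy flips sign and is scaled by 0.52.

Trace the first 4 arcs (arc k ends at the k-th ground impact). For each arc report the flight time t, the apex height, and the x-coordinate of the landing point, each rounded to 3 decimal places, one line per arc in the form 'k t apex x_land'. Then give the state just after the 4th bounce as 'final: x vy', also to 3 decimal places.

Arc 1: start y=12.810, vy=17.350 → t=4.096, apex=27.861, x_land=37.147, impact vy=-23.606
  bounce: vy ← 0.52·23.606 = 12.275
Arc 2: start y=0.000, vy=12.275 → t=2.455, apex=7.534, x_land=59.413, impact vy=-12.275
  bounce: vy ← 0.52·12.275 = 6.383
Arc 3: start y=0.000, vy=6.383 → t=1.277, apex=2.037, x_land=70.992, impact vy=-6.383
  bounce: vy ← 0.52·6.383 = 3.319
Arc 4: start y=0.000, vy=3.319 → t=0.664, apex=0.551, x_land=77.013, impact vy=-3.319
  bounce: vy ← 0.52·3.319 = 1.726

1 4.096 27.861 37.147
2 2.455 7.534 59.413
3 1.277 2.037 70.992
4 0.664 0.551 77.013
final: 77.013 1.726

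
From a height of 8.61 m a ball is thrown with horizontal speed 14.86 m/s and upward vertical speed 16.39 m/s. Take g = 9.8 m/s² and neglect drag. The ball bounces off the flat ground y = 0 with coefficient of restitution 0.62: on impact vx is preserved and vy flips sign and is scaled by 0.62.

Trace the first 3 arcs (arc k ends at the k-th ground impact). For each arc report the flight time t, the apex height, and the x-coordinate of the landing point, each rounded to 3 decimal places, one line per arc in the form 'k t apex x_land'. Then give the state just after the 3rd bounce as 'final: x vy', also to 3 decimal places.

Arc 1: start y=8.610, vy=16.390 → t=3.807, apex=22.316, x_land=56.565, impact vy=-20.914
  bounce: vy ← 0.62·20.914 = 12.967
Arc 2: start y=0.000, vy=12.967 → t=2.646, apex=8.578, x_land=95.888, impact vy=-12.967
  bounce: vy ← 0.62·12.967 = 8.039
Arc 3: start y=0.000, vy=8.039 → t=1.641, apex=3.297, x_land=120.268, impact vy=-8.039
  bounce: vy ← 0.62·8.039 = 4.984

1 3.807 22.316 56.565
2 2.646 8.578 95.888
3 1.641 3.297 120.268
final: 120.268 4.984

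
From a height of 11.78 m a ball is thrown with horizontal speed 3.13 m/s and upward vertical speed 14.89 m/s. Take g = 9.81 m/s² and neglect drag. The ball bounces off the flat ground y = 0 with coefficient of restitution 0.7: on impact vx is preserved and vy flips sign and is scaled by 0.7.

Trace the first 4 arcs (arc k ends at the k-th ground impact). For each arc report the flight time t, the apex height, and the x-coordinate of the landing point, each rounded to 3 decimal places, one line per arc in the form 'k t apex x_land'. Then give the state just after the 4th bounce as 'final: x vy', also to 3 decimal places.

Arc 1: start y=11.780, vy=14.890 → t=3.687, apex=23.080, x_land=11.540, impact vy=-21.280
  bounce: vy ← 0.7·21.280 = 14.896
Arc 2: start y=0.000, vy=14.896 → t=3.037, apex=11.309, x_land=21.046, impact vy=-14.896
  bounce: vy ← 0.7·14.896 = 10.427
Arc 3: start y=0.000, vy=10.427 → t=2.126, apex=5.542, x_land=27.700, impact vy=-10.427
  bounce: vy ← 0.7·10.427 = 7.299
Arc 4: start y=0.000, vy=7.299 → t=1.488, apex=2.715, x_land=32.357, impact vy=-7.299
  bounce: vy ← 0.7·7.299 = 5.109

1 3.687 23.080 11.540
2 3.037 11.309 21.046
3 2.126 5.542 27.700
4 1.488 2.715 32.357
final: 32.357 5.109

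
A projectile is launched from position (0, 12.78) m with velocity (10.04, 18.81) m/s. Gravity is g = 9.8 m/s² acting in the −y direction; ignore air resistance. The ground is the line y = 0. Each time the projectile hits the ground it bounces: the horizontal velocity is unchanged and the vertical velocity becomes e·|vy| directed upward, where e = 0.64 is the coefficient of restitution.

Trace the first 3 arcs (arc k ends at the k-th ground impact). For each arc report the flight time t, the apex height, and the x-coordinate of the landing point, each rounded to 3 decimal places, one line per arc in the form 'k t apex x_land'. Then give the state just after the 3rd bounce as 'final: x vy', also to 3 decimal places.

1 4.428 30.832 44.455
2 3.211 12.629 76.692
3 2.055 5.173 97.323
final: 97.323 6.444

Arc 1: start y=12.780, vy=18.810 → t=4.428, apex=30.832, x_land=44.455, impact vy=-24.583
  bounce: vy ← 0.64·24.583 = 15.733
Arc 2: start y=0.000, vy=15.733 → t=3.211, apex=12.629, x_land=76.692, impact vy=-15.733
  bounce: vy ← 0.64·15.733 = 10.069
Arc 3: start y=0.000, vy=10.069 → t=2.055, apex=5.173, x_land=97.323, impact vy=-10.069
  bounce: vy ← 0.64·10.069 = 6.444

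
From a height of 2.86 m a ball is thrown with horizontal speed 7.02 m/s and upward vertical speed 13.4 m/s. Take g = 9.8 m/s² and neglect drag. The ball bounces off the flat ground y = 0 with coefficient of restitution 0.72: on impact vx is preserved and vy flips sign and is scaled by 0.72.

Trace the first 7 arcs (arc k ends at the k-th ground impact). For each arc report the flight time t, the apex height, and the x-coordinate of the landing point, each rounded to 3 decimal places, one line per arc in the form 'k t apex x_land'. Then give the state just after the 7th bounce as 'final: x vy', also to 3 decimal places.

1 2.934 12.021 20.594
2 2.255 6.232 36.428
3 1.624 3.231 47.828
4 1.169 1.675 56.036
5 0.842 0.868 61.946
6 0.606 0.450 66.201
7 0.436 0.233 69.264
final: 69.264 1.540

Arc 1: start y=2.860, vy=13.400 → t=2.934, apex=12.021, x_land=20.594, impact vy=-15.350
  bounce: vy ← 0.72·15.350 = 11.052
Arc 2: start y=0.000, vy=11.052 → t=2.255, apex=6.232, x_land=36.428, impact vy=-11.052
  bounce: vy ← 0.72·11.052 = 7.957
Arc 3: start y=0.000, vy=7.957 → t=1.624, apex=3.231, x_land=47.828, impact vy=-7.957
  bounce: vy ← 0.72·7.957 = 5.729
Arc 4: start y=0.000, vy=5.729 → t=1.169, apex=1.675, x_land=56.036, impact vy=-5.729
  bounce: vy ← 0.72·5.729 = 4.125
Arc 5: start y=0.000, vy=4.125 → t=0.842, apex=0.868, x_land=61.946, impact vy=-4.125
  bounce: vy ← 0.72·4.125 = 2.970
Arc 6: start y=0.000, vy=2.970 → t=0.606, apex=0.450, x_land=66.201, impact vy=-2.970
  bounce: vy ← 0.72·2.970 = 2.138
Arc 7: start y=0.000, vy=2.138 → t=0.436, apex=0.233, x_land=69.264, impact vy=-2.138
  bounce: vy ← 0.72·2.138 = 1.540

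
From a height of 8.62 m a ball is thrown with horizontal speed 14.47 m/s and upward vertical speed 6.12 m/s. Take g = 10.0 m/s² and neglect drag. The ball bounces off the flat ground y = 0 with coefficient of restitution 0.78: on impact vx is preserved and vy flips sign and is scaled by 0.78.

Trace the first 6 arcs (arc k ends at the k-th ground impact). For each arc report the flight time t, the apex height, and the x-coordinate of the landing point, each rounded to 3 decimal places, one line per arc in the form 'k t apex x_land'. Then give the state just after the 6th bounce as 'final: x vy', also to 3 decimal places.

Arc 1: start y=8.620, vy=6.120 → t=2.061, apex=10.493, x_land=29.817, impact vy=-14.486
  bounce: vy ← 0.78·14.486 = 11.299
Arc 2: start y=0.000, vy=11.299 → t=2.260, apex=6.384, x_land=62.518, impact vy=-11.299
  bounce: vy ← 0.78·11.299 = 8.813
Arc 3: start y=0.000, vy=8.813 → t=1.763, apex=3.884, x_land=88.024, impact vy=-8.813
  bounce: vy ← 0.78·8.813 = 6.875
Arc 4: start y=0.000, vy=6.875 → t=1.375, apex=2.363, x_land=107.919, impact vy=-6.875
  bounce: vy ← 0.78·6.875 = 5.362
Arc 5: start y=0.000, vy=5.362 → t=1.072, apex=1.438, x_land=123.437, impact vy=-5.362
  bounce: vy ← 0.78·5.362 = 4.182
Arc 6: start y=0.000, vy=4.182 → t=0.836, apex=0.875, x_land=135.541, impact vy=-4.182
  bounce: vy ← 0.78·4.182 = 3.262

1 2.061 10.493 29.817
2 2.260 6.384 62.518
3 1.763 3.884 88.024
4 1.375 2.363 107.919
5 1.072 1.438 123.437
6 0.836 0.875 135.541
final: 135.541 3.262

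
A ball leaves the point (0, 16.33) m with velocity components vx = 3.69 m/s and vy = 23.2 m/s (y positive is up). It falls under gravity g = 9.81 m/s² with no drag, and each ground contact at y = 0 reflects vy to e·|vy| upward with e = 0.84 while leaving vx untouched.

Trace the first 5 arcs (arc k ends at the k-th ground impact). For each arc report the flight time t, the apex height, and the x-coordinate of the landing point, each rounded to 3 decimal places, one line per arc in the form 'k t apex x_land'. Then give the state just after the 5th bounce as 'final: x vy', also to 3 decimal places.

Arc 1: start y=16.330, vy=23.200 → t=5.352, apex=43.763, x_land=19.749, impact vy=-29.302
  bounce: vy ← 0.84·29.302 = 24.614
Arc 2: start y=0.000, vy=24.614 → t=5.018, apex=30.879, x_land=38.266, impact vy=-24.614
  bounce: vy ← 0.84·24.614 = 20.676
Arc 3: start y=0.000, vy=20.676 → t=4.215, apex=21.788, x_land=53.820, impact vy=-20.676
  bounce: vy ← 0.84·20.676 = 17.368
Arc 4: start y=0.000, vy=17.368 → t=3.541, apex=15.374, x_land=66.886, impact vy=-17.368
  bounce: vy ← 0.84·17.368 = 14.589
Arc 5: start y=0.000, vy=14.589 → t=2.974, apex=10.848, x_land=77.861, impact vy=-14.589
  bounce: vy ← 0.84·14.589 = 12.255

1 5.352 43.763 19.749
2 5.018 30.879 38.266
3 4.215 21.788 53.820
4 3.541 15.374 66.886
5 2.974 10.848 77.861
final: 77.861 12.255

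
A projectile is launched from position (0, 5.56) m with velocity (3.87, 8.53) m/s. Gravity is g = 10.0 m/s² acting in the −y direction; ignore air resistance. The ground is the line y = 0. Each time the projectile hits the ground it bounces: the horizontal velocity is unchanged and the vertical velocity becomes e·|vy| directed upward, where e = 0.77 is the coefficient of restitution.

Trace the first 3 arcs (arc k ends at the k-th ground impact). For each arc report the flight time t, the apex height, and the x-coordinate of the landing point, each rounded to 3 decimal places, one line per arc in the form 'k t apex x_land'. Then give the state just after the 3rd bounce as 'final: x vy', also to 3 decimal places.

Arc 1: start y=5.560, vy=8.530 → t=2.209, apex=9.198, x_land=8.550, impact vy=-13.563
  bounce: vy ← 0.77·13.563 = 10.444
Arc 2: start y=0.000, vy=10.444 → t=2.089, apex=5.454, x_land=16.633, impact vy=-10.444
  bounce: vy ← 0.77·10.444 = 8.042
Arc 3: start y=0.000, vy=8.042 → t=1.608, apex=3.233, x_land=22.858, impact vy=-8.042
  bounce: vy ← 0.77·8.042 = 6.192

1 2.209 9.198 8.550
2 2.089 5.454 16.633
3 1.608 3.233 22.858
final: 22.858 6.192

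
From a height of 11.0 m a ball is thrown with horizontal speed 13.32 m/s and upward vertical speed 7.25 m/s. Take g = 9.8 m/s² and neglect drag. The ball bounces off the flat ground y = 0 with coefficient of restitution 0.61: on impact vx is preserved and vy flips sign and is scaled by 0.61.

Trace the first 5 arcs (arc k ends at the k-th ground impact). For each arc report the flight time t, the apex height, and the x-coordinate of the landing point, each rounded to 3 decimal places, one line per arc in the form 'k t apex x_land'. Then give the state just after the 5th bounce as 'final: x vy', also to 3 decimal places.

Arc 1: start y=11.000, vy=7.250 → t=2.411, apex=13.682, x_land=32.112, impact vy=-16.376
  bounce: vy ← 0.61·16.376 = 9.989
Arc 2: start y=0.000, vy=9.989 → t=2.039, apex=5.091, x_land=59.266, impact vy=-9.989
  bounce: vy ← 0.61·9.989 = 6.093
Arc 3: start y=0.000, vy=6.093 → t=1.244, apex=1.894, x_land=75.830, impact vy=-6.093
  bounce: vy ← 0.61·6.093 = 3.717
Arc 4: start y=0.000, vy=3.717 → t=0.759, apex=0.705, x_land=85.934, impact vy=-3.717
  bounce: vy ← 0.61·3.717 = 2.267
Arc 5: start y=0.000, vy=2.267 → t=0.463, apex=0.262, x_land=92.097, impact vy=-2.267
  bounce: vy ← 0.61·2.267 = 1.383

1 2.411 13.682 32.112
2 2.039 5.091 59.266
3 1.244 1.894 75.830
4 0.759 0.705 85.934
5 0.463 0.262 92.097
final: 92.097 1.383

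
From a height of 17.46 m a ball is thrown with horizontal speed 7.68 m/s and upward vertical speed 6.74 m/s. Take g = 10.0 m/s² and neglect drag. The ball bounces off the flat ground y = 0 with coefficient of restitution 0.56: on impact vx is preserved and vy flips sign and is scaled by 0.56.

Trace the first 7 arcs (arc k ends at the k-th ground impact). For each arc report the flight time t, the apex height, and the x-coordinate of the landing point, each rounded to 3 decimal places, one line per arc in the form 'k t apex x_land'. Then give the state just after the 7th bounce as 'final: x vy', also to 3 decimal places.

1 2.661 19.731 20.433
2 2.225 6.188 37.520
3 1.246 1.940 47.089
4 0.698 0.609 52.448
5 0.391 0.191 55.448
6 0.219 0.060 57.129
7 0.123 0.019 58.070
final: 58.070 0.343

Arc 1: start y=17.460, vy=6.740 → t=2.661, apex=19.731, x_land=20.433, impact vy=-19.865
  bounce: vy ← 0.56·19.865 = 11.125
Arc 2: start y=0.000, vy=11.125 → t=2.225, apex=6.188, x_land=37.520, impact vy=-11.125
  bounce: vy ← 0.56·11.125 = 6.230
Arc 3: start y=0.000, vy=6.230 → t=1.246, apex=1.940, x_land=47.089, impact vy=-6.230
  bounce: vy ← 0.56·6.230 = 3.489
Arc 4: start y=0.000, vy=3.489 → t=0.698, apex=0.609, x_land=52.448, impact vy=-3.489
  bounce: vy ← 0.56·3.489 = 1.954
Arc 5: start y=0.000, vy=1.954 → t=0.391, apex=0.191, x_land=55.448, impact vy=-1.954
  bounce: vy ← 0.56·1.954 = 1.094
Arc 6: start y=0.000, vy=1.094 → t=0.219, apex=0.060, x_land=57.129, impact vy=-1.094
  bounce: vy ← 0.56·1.094 = 0.613
Arc 7: start y=0.000, vy=0.613 → t=0.123, apex=0.019, x_land=58.070, impact vy=-0.613
  bounce: vy ← 0.56·0.613 = 0.343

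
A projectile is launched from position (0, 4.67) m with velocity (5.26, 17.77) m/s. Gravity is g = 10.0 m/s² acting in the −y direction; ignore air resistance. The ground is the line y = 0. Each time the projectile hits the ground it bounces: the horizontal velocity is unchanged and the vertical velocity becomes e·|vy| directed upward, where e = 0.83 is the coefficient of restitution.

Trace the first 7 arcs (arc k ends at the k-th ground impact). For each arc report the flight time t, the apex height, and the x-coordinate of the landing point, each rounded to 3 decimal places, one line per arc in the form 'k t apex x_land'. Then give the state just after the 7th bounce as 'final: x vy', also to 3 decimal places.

Arc 1: start y=4.670, vy=17.770 → t=3.800, apex=20.459, x_land=19.987, impact vy=-20.228
  bounce: vy ← 0.83·20.228 = 16.789
Arc 2: start y=0.000, vy=16.789 → t=3.358, apex=14.094, x_land=37.649, impact vy=-16.789
  bounce: vy ← 0.83·16.789 = 13.935
Arc 3: start y=0.000, vy=13.935 → t=2.787, apex=9.709, x_land=52.309, impact vy=-13.935
  bounce: vy ← 0.83·13.935 = 11.566
Arc 4: start y=0.000, vy=11.566 → t=2.313, apex=6.689, x_land=64.477, impact vy=-11.566
  bounce: vy ← 0.83·11.566 = 9.600
Arc 5: start y=0.000, vy=9.600 → t=1.920, apex=4.608, x_land=74.576, impact vy=-9.600
  bounce: vy ← 0.83·9.600 = 7.968
Arc 6: start y=0.000, vy=7.968 → t=1.594, apex=3.174, x_land=82.958, impact vy=-7.968
  bounce: vy ← 0.83·7.968 = 6.613
Arc 7: start y=0.000, vy=6.613 → t=1.323, apex=2.187, x_land=89.915, impact vy=-6.613
  bounce: vy ← 0.83·6.613 = 5.489

1 3.800 20.459 19.987
2 3.358 14.094 37.649
3 2.787 9.709 52.309
4 2.313 6.689 64.477
5 1.920 4.608 74.576
6 1.594 3.174 82.958
7 1.323 2.187 89.915
final: 89.915 5.489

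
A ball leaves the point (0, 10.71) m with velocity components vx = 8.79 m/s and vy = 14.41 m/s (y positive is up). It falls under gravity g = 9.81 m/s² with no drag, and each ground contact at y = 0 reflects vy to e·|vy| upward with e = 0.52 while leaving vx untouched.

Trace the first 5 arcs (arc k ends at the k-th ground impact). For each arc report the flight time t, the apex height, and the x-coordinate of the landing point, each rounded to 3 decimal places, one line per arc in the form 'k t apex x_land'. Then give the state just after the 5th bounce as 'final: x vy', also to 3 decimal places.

1 3.552 21.293 31.226
2 2.167 5.758 50.273
3 1.127 1.557 60.178
4 0.586 0.421 65.328
5 0.305 0.114 68.006
final: 68.006 0.777

Arc 1: start y=10.710, vy=14.410 → t=3.552, apex=21.293, x_land=31.226, impact vy=-20.440
  bounce: vy ← 0.52·20.440 = 10.629
Arc 2: start y=0.000, vy=10.629 → t=2.167, apex=5.758, x_land=50.273, impact vy=-10.629
  bounce: vy ← 0.52·10.629 = 5.527
Arc 3: start y=0.000, vy=5.527 → t=1.127, apex=1.557, x_land=60.178, impact vy=-5.527
  bounce: vy ← 0.52·5.527 = 2.874
Arc 4: start y=0.000, vy=2.874 → t=0.586, apex=0.421, x_land=65.328, impact vy=-2.874
  bounce: vy ← 0.52·2.874 = 1.494
Arc 5: start y=0.000, vy=1.494 → t=0.305, apex=0.114, x_land=68.006, impact vy=-1.494
  bounce: vy ← 0.52·1.494 = 0.777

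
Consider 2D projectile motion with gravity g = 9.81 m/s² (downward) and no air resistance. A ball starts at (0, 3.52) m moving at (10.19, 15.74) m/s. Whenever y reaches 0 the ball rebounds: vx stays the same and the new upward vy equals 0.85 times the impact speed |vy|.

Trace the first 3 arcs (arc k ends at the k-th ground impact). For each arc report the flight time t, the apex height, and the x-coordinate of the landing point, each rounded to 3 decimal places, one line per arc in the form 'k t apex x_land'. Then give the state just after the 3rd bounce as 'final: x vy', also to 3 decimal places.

Arc 1: start y=3.520, vy=15.740 → t=3.419, apex=16.147, x_land=34.838, impact vy=-17.799
  bounce: vy ← 0.85·17.799 = 15.129
Arc 2: start y=0.000, vy=15.129 → t=3.084, apex=11.666, x_land=66.269, impact vy=-15.129
  bounce: vy ← 0.85·15.129 = 12.860
Arc 3: start y=0.000, vy=12.860 → t=2.622, apex=8.429, x_land=92.985, impact vy=-12.860
  bounce: vy ← 0.85·12.860 = 10.931

1 3.419 16.147 34.838
2 3.084 11.666 66.269
3 2.622 8.429 92.985
final: 92.985 10.931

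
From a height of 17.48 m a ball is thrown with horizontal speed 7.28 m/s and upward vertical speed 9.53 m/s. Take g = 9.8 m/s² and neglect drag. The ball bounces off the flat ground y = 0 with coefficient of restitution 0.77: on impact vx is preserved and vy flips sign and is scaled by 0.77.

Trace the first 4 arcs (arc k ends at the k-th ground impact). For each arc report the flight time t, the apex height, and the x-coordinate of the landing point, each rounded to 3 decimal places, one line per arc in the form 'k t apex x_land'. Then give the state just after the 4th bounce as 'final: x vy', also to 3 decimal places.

Arc 1: start y=17.480, vy=9.530 → t=3.097, apex=22.114, x_land=22.545, impact vy=-20.819
  bounce: vy ← 0.77·20.819 = 16.031
Arc 2: start y=0.000, vy=16.031 → t=3.272, apex=13.111, x_land=46.362, impact vy=-16.031
  bounce: vy ← 0.77·16.031 = 12.344
Arc 3: start y=0.000, vy=12.344 → t=2.519, apex=7.774, x_land=64.701, impact vy=-12.344
  bounce: vy ← 0.77·12.344 = 9.505
Arc 4: start y=0.000, vy=9.505 → t=1.940, apex=4.609, x_land=78.822, impact vy=-9.505
  bounce: vy ← 0.77·9.505 = 7.318

1 3.097 22.114 22.545
2 3.272 13.111 46.362
3 2.519 7.774 64.701
4 1.940 4.609 78.822
final: 78.822 7.318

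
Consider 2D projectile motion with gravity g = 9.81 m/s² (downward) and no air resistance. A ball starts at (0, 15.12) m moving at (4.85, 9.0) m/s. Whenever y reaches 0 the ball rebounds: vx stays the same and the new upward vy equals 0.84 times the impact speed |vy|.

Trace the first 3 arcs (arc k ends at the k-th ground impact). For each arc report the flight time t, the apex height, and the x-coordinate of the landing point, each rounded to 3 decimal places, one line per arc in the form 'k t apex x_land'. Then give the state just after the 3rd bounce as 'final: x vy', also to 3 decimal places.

Arc 1: start y=15.120, vy=9.000 → t=2.898, apex=19.248, x_land=14.057, impact vy=-19.433
  bounce: vy ← 0.84·19.433 = 16.324
Arc 2: start y=0.000, vy=16.324 → t=3.328, apex=13.582, x_land=30.198, impact vy=-16.324
  bounce: vy ← 0.84·16.324 = 13.712
Arc 3: start y=0.000, vy=13.712 → t=2.796, apex=9.583, x_land=43.757, impact vy=-13.712
  bounce: vy ← 0.84·13.712 = 11.518

1 2.898 19.248 14.057
2 3.328 13.582 30.198
3 2.796 9.583 43.757
final: 43.757 11.518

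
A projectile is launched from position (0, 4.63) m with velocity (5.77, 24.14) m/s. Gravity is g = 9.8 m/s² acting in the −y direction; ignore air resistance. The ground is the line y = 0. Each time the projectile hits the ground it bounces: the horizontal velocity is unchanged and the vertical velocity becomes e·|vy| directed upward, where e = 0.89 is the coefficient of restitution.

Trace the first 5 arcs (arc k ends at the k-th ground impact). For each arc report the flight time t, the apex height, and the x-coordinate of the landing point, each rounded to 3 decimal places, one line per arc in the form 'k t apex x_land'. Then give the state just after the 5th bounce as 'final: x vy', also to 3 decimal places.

1 5.111 34.362 29.493
2 4.714 27.218 56.691
3 4.195 21.559 80.897
4 3.734 17.077 102.440
5 3.323 13.527 121.614
final: 121.614 14.492

Arc 1: start y=4.630, vy=24.140 → t=5.111, apex=34.362, x_land=29.493, impact vy=-25.952
  bounce: vy ← 0.89·25.952 = 23.097
Arc 2: start y=0.000, vy=23.097 → t=4.714, apex=27.218, x_land=56.691, impact vy=-23.097
  bounce: vy ← 0.89·23.097 = 20.556
Arc 3: start y=0.000, vy=20.556 → t=4.195, apex=21.559, x_land=80.897, impact vy=-20.556
  bounce: vy ← 0.89·20.556 = 18.295
Arc 4: start y=0.000, vy=18.295 → t=3.734, apex=17.077, x_land=102.440, impact vy=-18.295
  bounce: vy ← 0.89·18.295 = 16.283
Arc 5: start y=0.000, vy=16.283 → t=3.323, apex=13.527, x_land=121.614, impact vy=-16.283
  bounce: vy ← 0.89·16.283 = 14.492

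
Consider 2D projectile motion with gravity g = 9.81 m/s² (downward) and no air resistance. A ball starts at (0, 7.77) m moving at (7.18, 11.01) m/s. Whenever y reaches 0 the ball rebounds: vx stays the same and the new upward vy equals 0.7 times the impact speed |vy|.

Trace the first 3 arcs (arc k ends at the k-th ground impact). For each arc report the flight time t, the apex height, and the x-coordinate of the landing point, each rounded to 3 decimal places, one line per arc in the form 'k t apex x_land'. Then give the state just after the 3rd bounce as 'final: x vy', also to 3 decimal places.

Arc 1: start y=7.770, vy=11.010 → t=2.809, apex=13.948, x_land=20.166, impact vy=-16.543
  bounce: vy ← 0.7·16.543 = 11.580
Arc 2: start y=0.000, vy=11.580 → t=2.361, apex=6.835, x_land=37.117, impact vy=-11.580
  bounce: vy ← 0.7·11.580 = 8.106
Arc 3: start y=0.000, vy=8.106 → t=1.653, apex=3.349, x_land=48.983, impact vy=-8.106
  bounce: vy ← 0.7·8.106 = 5.674

1 2.809 13.948 20.166
2 2.361 6.835 37.117
3 1.653 3.349 48.983
final: 48.983 5.674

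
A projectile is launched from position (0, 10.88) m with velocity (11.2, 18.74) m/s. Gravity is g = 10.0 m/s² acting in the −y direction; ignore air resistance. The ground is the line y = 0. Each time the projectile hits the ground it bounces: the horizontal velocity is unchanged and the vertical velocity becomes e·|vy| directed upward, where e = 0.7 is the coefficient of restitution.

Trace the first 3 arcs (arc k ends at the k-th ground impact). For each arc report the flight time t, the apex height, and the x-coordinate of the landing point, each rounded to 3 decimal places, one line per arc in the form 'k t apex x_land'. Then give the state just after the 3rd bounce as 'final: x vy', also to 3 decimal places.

1 4.259 28.439 47.700
2 3.339 13.935 85.096
3 2.337 6.828 111.273
final: 111.273 8.180

Arc 1: start y=10.880, vy=18.740 → t=4.259, apex=28.439, x_land=47.700, impact vy=-23.849
  bounce: vy ← 0.7·23.849 = 16.694
Arc 2: start y=0.000, vy=16.694 → t=3.339, apex=13.935, x_land=85.096, impact vy=-16.694
  bounce: vy ← 0.7·16.694 = 11.686
Arc 3: start y=0.000, vy=11.686 → t=2.337, apex=6.828, x_land=111.273, impact vy=-11.686
  bounce: vy ← 0.7·11.686 = 8.180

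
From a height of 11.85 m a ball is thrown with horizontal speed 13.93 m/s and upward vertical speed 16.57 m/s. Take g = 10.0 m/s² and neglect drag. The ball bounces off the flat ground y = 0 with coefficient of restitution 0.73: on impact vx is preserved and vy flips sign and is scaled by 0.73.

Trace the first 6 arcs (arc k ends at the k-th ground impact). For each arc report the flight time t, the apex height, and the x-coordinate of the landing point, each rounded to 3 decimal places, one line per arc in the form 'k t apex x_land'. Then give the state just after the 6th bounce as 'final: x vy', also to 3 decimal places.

Arc 1: start y=11.850, vy=16.570 → t=3.919, apex=25.578, x_land=54.589, impact vy=-22.618
  bounce: vy ← 0.73·22.618 = 16.511
Arc 2: start y=0.000, vy=16.511 → t=3.302, apex=13.631, x_land=100.588, impact vy=-16.511
  bounce: vy ← 0.73·16.511 = 12.053
Arc 3: start y=0.000, vy=12.053 → t=2.411, apex=7.264, x_land=134.168, impact vy=-12.053
  bounce: vy ← 0.73·12.053 = 8.799
Arc 4: start y=0.000, vy=8.799 → t=1.760, apex=3.871, x_land=158.681, impact vy=-8.799
  bounce: vy ← 0.73·8.799 = 6.423
Arc 5: start y=0.000, vy=6.423 → t=1.285, apex=2.063, x_land=176.576, impact vy=-6.423
  bounce: vy ← 0.73·6.423 = 4.689
Arc 6: start y=0.000, vy=4.689 → t=0.938, apex=1.099, x_land=189.639, impact vy=-4.689
  bounce: vy ← 0.73·4.689 = 3.423

1 3.919 25.578 54.589
2 3.302 13.631 100.588
3 2.411 7.264 134.168
4 1.760 3.871 158.681
5 1.285 2.063 176.576
6 0.938 1.099 189.639
final: 189.639 3.423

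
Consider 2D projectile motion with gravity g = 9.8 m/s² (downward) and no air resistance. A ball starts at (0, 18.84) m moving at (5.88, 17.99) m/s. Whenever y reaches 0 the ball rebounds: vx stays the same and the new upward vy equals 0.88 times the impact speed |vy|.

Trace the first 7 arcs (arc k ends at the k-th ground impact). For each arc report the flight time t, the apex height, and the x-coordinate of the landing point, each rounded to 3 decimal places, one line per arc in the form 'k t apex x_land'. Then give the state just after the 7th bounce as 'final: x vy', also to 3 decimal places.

1 4.522 35.352 26.588
2 4.727 27.377 54.385
3 4.160 21.201 78.847
4 3.661 16.418 100.373
5 3.222 12.714 119.316
6 2.835 9.846 135.985
7 2.495 7.624 150.655
final: 150.655 10.758

Arc 1: start y=18.840, vy=17.990 → t=4.522, apex=35.352, x_land=26.588, impact vy=-26.323
  bounce: vy ← 0.88·26.323 = 23.164
Arc 2: start y=0.000, vy=23.164 → t=4.727, apex=27.377, x_land=54.385, impact vy=-23.164
  bounce: vy ← 0.88·23.164 = 20.385
Arc 3: start y=0.000, vy=20.385 → t=4.160, apex=21.201, x_land=78.847, impact vy=-20.385
  bounce: vy ← 0.88·20.385 = 17.938
Arc 4: start y=0.000, vy=17.938 → t=3.661, apex=16.418, x_land=100.373, impact vy=-17.938
  bounce: vy ← 0.88·17.938 = 15.786
Arc 5: start y=0.000, vy=15.786 → t=3.222, apex=12.714, x_land=119.316, impact vy=-15.786
  bounce: vy ← 0.88·15.786 = 13.892
Arc 6: start y=0.000, vy=13.892 → t=2.835, apex=9.846, x_land=135.985, impact vy=-13.892
  bounce: vy ← 0.88·13.892 = 12.225
Arc 7: start y=0.000, vy=12.225 → t=2.495, apex=7.624, x_land=150.655, impact vy=-12.225
  bounce: vy ← 0.88·12.225 = 10.758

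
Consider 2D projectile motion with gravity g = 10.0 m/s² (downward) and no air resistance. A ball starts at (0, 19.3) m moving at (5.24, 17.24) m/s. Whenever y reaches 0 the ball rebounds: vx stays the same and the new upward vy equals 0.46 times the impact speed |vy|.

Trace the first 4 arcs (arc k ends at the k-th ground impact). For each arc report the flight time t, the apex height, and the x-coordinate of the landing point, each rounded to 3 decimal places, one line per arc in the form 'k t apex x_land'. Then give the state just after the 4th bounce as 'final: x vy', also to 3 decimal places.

1 4.338 34.161 22.730
2 2.405 7.228 35.331
3 1.106 1.530 41.127
4 0.509 0.324 43.794
final: 43.794 1.170

Arc 1: start y=19.300, vy=17.240 → t=4.338, apex=34.161, x_land=22.730, impact vy=-26.138
  bounce: vy ← 0.46·26.138 = 12.024
Arc 2: start y=0.000, vy=12.024 → t=2.405, apex=7.228, x_land=35.331, impact vy=-12.024
  bounce: vy ← 0.46·12.024 = 5.531
Arc 3: start y=0.000, vy=5.531 → t=1.106, apex=1.530, x_land=41.127, impact vy=-5.531
  bounce: vy ← 0.46·5.531 = 2.544
Arc 4: start y=0.000, vy=2.544 → t=0.509, apex=0.324, x_land=43.794, impact vy=-2.544
  bounce: vy ← 0.46·2.544 = 1.170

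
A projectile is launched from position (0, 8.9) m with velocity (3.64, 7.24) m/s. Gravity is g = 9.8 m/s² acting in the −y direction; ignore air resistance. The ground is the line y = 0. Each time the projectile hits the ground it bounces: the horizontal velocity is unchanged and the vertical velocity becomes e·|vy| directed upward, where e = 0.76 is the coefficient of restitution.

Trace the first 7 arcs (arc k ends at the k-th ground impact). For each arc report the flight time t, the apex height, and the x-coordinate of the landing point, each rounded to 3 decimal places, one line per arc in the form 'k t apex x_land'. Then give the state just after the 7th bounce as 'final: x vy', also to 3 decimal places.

Arc 1: start y=8.900, vy=7.240 → t=2.276, apex=11.574, x_land=8.284, impact vy=-15.062
  bounce: vy ← 0.76·15.062 = 11.447
Arc 2: start y=0.000, vy=11.447 → t=2.336, apex=6.685, x_land=16.787, impact vy=-11.447
  bounce: vy ← 0.76·11.447 = 8.700
Arc 3: start y=0.000, vy=8.700 → t=1.775, apex=3.861, x_land=23.250, impact vy=-8.700
  bounce: vy ← 0.76·8.700 = 6.612
Arc 4: start y=0.000, vy=6.612 → t=1.349, apex=2.230, x_land=28.161, impact vy=-6.612
  bounce: vy ← 0.76·6.612 = 5.025
Arc 5: start y=0.000, vy=5.025 → t=1.025, apex=1.288, x_land=31.894, impact vy=-5.025
  bounce: vy ← 0.76·5.025 = 3.819
Arc 6: start y=0.000, vy=3.819 → t=0.779, apex=0.744, x_land=34.731, impact vy=-3.819
  bounce: vy ← 0.76·3.819 = 2.902
Arc 7: start y=0.000, vy=2.902 → t=0.592, apex=0.430, x_land=36.887, impact vy=-2.902
  bounce: vy ← 0.76·2.902 = 2.206

1 2.276 11.574 8.284
2 2.336 6.685 16.787
3 1.775 3.861 23.250
4 1.349 2.230 28.161
5 1.025 1.288 31.894
6 0.779 0.744 34.731
7 0.592 0.430 36.887
final: 36.887 2.206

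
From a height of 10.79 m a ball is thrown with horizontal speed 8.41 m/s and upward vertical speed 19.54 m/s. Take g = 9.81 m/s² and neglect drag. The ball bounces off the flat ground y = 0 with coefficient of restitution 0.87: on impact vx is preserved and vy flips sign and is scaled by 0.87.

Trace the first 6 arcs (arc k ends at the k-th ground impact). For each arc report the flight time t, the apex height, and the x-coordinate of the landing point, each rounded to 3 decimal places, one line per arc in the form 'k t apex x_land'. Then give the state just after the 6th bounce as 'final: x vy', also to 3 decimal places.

1 4.475 30.250 37.637
2 4.321 22.896 73.977
3 3.759 17.330 105.593
4 3.271 13.117 133.100
5 2.845 9.929 157.030
6 2.476 7.515 177.849
final: 177.849 10.564

Arc 1: start y=10.790, vy=19.540 → t=4.475, apex=30.250, x_land=37.637, impact vy=-24.362
  bounce: vy ← 0.87·24.362 = 21.195
Arc 2: start y=0.000, vy=21.195 → t=4.321, apex=22.896, x_land=73.977, impact vy=-21.195
  bounce: vy ← 0.87·21.195 = 18.440
Arc 3: start y=0.000, vy=18.440 → t=3.759, apex=17.330, x_land=105.593, impact vy=-18.440
  bounce: vy ← 0.87·18.440 = 16.043
Arc 4: start y=0.000, vy=16.043 → t=3.271, apex=13.117, x_land=133.100, impact vy=-16.043
  bounce: vy ← 0.87·16.043 = 13.957
Arc 5: start y=0.000, vy=13.957 → t=2.845, apex=9.929, x_land=157.030, impact vy=-13.957
  bounce: vy ← 0.87·13.957 = 12.143
Arc 6: start y=0.000, vy=12.143 → t=2.476, apex=7.515, x_land=177.849, impact vy=-12.143
  bounce: vy ← 0.87·12.143 = 10.564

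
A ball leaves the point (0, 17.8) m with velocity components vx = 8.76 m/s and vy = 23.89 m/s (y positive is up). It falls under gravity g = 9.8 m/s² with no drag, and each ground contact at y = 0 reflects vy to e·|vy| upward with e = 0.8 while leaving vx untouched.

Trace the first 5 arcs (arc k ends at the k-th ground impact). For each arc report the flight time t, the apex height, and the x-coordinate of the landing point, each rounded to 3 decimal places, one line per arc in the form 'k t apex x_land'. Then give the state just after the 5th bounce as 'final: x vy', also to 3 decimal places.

Arc 1: start y=17.800, vy=23.890 → t=5.532, apex=46.919, x_land=48.462, impact vy=-30.325
  bounce: vy ← 0.8·30.325 = 24.260
Arc 2: start y=0.000, vy=24.260 → t=4.951, apex=30.028, x_land=91.833, impact vy=-24.260
  bounce: vy ← 0.8·24.260 = 19.408
Arc 3: start y=0.000, vy=19.408 → t=3.961, apex=19.218, x_land=126.530, impact vy=-19.408
  bounce: vy ← 0.8·19.408 = 15.526
Arc 4: start y=0.000, vy=15.526 → t=3.169, apex=12.300, x_land=154.287, impact vy=-15.526
  bounce: vy ← 0.8·15.526 = 12.421
Arc 5: start y=0.000, vy=12.421 → t=2.535, apex=7.872, x_land=176.493, impact vy=-12.421
  bounce: vy ← 0.8·12.421 = 9.937

1 5.532 46.919 48.462
2 4.951 30.028 91.833
3 3.961 19.218 126.530
4 3.169 12.300 154.287
5 2.535 7.872 176.493
final: 176.493 9.937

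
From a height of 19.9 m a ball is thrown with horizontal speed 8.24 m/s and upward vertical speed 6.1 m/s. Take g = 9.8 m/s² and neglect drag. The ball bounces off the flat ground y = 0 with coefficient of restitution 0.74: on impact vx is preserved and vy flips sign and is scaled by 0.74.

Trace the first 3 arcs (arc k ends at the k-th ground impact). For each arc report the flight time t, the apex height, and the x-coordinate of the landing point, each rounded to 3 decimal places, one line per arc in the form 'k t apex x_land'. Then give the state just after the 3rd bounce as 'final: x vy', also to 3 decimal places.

1 2.732 21.798 22.509
2 3.122 11.937 48.231
3 2.310 6.537 67.265
final: 67.265 8.376

Arc 1: start y=19.900, vy=6.100 → t=2.732, apex=21.798, x_land=22.509, impact vy=-20.670
  bounce: vy ← 0.74·20.670 = 15.296
Arc 2: start y=0.000, vy=15.296 → t=3.122, apex=11.937, x_land=48.231, impact vy=-15.296
  bounce: vy ← 0.74·15.296 = 11.319
Arc 3: start y=0.000, vy=11.319 → t=2.310, apex=6.537, x_land=67.265, impact vy=-11.319
  bounce: vy ← 0.74·11.319 = 8.376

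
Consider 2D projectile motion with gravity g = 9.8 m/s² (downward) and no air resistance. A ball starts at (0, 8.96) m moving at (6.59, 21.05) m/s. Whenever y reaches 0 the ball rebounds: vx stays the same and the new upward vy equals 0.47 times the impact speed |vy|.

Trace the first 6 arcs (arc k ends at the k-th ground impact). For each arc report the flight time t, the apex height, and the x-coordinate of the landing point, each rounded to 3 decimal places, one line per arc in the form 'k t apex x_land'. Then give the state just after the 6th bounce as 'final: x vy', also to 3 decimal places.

1 4.686 31.567 30.882
2 2.386 6.973 46.605
3 1.121 1.540 53.994
4 0.527 0.340 57.468
5 0.248 0.075 59.100
6 0.116 0.017 59.867
final: 59.867 0.268

Arc 1: start y=8.960, vy=21.050 → t=4.686, apex=31.567, x_land=30.882, impact vy=-24.874
  bounce: vy ← 0.47·24.874 = 11.691
Arc 2: start y=0.000, vy=11.691 → t=2.386, apex=6.973, x_land=46.605, impact vy=-11.691
  bounce: vy ← 0.47·11.691 = 5.495
Arc 3: start y=0.000, vy=5.495 → t=1.121, apex=1.540, x_land=53.994, impact vy=-5.495
  bounce: vy ← 0.47·5.495 = 2.582
Arc 4: start y=0.000, vy=2.582 → t=0.527, apex=0.340, x_land=57.468, impact vy=-2.582
  bounce: vy ← 0.47·2.582 = 1.214
Arc 5: start y=0.000, vy=1.214 → t=0.248, apex=0.075, x_land=59.100, impact vy=-1.214
  bounce: vy ← 0.47·1.214 = 0.570
Arc 6: start y=0.000, vy=0.570 → t=0.116, apex=0.017, x_land=59.867, impact vy=-0.570
  bounce: vy ← 0.47·0.570 = 0.268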